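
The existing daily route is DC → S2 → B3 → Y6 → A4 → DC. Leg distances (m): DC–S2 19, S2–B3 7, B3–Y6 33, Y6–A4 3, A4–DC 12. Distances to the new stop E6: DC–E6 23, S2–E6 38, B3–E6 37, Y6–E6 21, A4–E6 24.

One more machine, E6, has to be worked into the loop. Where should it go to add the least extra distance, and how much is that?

Insertion cost between consecutive stops i–j is d(i,E6) + d(E6,j) − d(i,j):
  between DC and S2: 23 + 38 − 19 = 42
  between S2 and B3: 38 + 37 − 7 = 68
  between B3 and Y6: 37 + 21 − 33 = 25
  between Y6 and A4: 21 + 24 − 3 = 42
  between A4 and DC: 24 + 23 − 12 = 35
Cheapest insertion is between B3 and Y6, adding 25.
New total = 74 + 25 = 99.

Minimum extra distance: 25 m, inserting E6 between B3 and Y6.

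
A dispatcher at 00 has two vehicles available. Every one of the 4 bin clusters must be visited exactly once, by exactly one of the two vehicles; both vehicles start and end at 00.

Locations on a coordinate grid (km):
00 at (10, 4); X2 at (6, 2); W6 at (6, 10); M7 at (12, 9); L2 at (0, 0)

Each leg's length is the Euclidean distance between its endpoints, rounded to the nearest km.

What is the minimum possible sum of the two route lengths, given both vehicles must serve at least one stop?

39 km — the smallest possible combined total.

There are 2^3 − 1 = 7 ways to divide the 4 stops into two non-empty groups. For each, the best each vehicle can do is its own shortest tour through its group:
  {X2} + {W6, M7, L2}: 8 + 34 = 42
  {W6} + {X2, M7, L2}: 14 + 30 = 44
  {X2, W6} + {M7, L2}: 19 + 31 = 50
  {M7} + {X2, W6, L2}: 10 + 29 = 39
  {X2, M7} + {W6, L2}: 18 + 30 = 48
  {W6, M7} + {X2, L2}: 18 + 21 = 39
  … (7 splits in total)
Best: vehicle 1 00 → M7 → 00 = 10; vehicle 2 00 → X2 → L2 → W6 → 00 = 29; combined 39.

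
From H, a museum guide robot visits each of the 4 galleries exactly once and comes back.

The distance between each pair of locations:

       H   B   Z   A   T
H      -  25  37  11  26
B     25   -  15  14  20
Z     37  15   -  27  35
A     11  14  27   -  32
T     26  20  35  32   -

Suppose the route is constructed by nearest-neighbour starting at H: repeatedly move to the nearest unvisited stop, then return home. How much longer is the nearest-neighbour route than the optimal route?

H: A=11, B=25, T=26, Z=37 ⇒ A
A: B=14, Z=27, T=32 ⇒ B
B: Z=15, T=20 ⇒ Z
Z: T=35 ⇒ T
NN route H → A → B → Z → T → H costs 101.
Optimal: H → A → Z → B → T → H costs 99 (by enumerating all 12 distinct tours).
Excess = 101 − 99 = 2.

Excess over optimum: 2.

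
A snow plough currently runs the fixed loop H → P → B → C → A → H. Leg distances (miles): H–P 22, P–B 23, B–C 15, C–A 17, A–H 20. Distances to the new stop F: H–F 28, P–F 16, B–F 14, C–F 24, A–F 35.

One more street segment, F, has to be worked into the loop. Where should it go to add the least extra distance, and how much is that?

+7 miles — insert F between P and B.

Insertion cost between consecutive stops i–j is d(i,F) + d(F,j) − d(i,j):
  between H and P: 28 + 16 − 22 = 22
  between P and B: 16 + 14 − 23 = 7
  between B and C: 14 + 24 − 15 = 23
  between C and A: 24 + 35 − 17 = 42
  between A and H: 35 + 28 − 20 = 43
Cheapest insertion is between P and B, adding 7.
New total = 97 + 7 = 104.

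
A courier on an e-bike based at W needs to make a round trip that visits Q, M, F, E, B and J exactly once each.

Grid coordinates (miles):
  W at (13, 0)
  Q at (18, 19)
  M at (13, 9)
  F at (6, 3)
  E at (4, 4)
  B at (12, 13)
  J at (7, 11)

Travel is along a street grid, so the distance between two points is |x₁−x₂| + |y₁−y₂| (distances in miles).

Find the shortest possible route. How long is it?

Shortest round trip = 66 miles.

W→Q→M→F→E→B→J→W: 24+15+13+3+17+7+17 = 96
W→Q→M→F→E→J→B→W: 24+15+13+3+10+7+14 = 86
W→Q→M→F→B→E→J→W: 24+15+13+16+17+10+17 = 112
W→Q→M→F→B→J→E→W: 24+15+13+16+7+10+13 = 98
W→Q→M→F→J→E→B→W: 24+15+13+9+10+17+14 = 102
W→Q→M→F→J→B→E→W: 24+15+13+9+7+17+13 = 98
W→Q→M→E→F→B→J→W: 24+15+14+3+16+7+17 = 96
W→Q→M→E→F→J→B→W: 24+15+14+3+9+7+14 = 86
… (352 more)
W→M→Q→B→J→E→F→W: 9+15+12+7+10+3+10 = 66  ← best
The minimum is 66.
One optimal route: W → M → Q → B → J → E → F → W (or its reverse).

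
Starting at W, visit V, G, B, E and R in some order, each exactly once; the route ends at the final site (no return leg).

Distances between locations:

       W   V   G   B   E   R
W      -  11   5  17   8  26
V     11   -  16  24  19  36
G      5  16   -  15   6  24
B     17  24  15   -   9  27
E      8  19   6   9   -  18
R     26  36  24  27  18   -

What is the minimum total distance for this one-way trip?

Shortest open route: 69.

There are 5! = 120 possible orderings.
W → V → G → B → E → R: 11+16+15+9+18 = 69
W → V → G → B → R → E: 11+16+15+27+18 = 87
W → V → G → E → B → R: 11+16+6+9+27 = 69
W → V → G → E → R → B: 11+16+6+18+27 = 78
W → V → G → R → B → E: 11+16+24+27+9 = 87
W → V → G → R → E → B: 11+16+24+18+9 = 78
W → V → B → G → E → R: 11+24+15+6+18 = 74
W → V → B → G → R → E: 11+24+15+24+18 = 92
W → V → B → E → G → R: 11+24+9+6+24 = 74
W → V → B → E → R → G: 11+24+9+18+24 = 86
W → V → B → R → G → E: 11+24+27+24+6 = 92
W → V → B → R → E → G: 11+24+27+18+6 = 86
W → V → E → G → B → R: 11+19+6+15+27 = 78
W → V → E → G → R → B: 11+19+6+24+27 = 87
… (106 more)
The minimum is 69.
One shortest path: W → V → G → B → E → R.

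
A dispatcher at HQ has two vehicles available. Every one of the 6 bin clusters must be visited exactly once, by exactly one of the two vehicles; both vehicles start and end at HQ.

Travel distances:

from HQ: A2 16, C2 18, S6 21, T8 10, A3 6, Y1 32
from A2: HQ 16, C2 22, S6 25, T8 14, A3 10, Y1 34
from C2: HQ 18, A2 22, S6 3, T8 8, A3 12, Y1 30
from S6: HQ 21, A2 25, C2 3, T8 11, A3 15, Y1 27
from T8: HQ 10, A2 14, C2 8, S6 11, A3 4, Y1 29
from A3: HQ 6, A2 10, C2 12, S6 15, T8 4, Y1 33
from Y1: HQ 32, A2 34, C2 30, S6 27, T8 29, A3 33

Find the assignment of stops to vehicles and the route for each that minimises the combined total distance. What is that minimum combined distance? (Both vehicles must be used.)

Try each way of splitting the stops between the two vehicles (each non-empty) and, for each split, find the best tour for each vehicle:
  {A2} + {C2, S6, T8, A3, Y1}: 32 + 80 = 112
  {C2} + {A2, S6, T8, A3, Y1}: 36 + 98 = 134
  {A2, C2} + {S6, T8, A3, Y1}: 56 + 80 = 136
  {S6} + {A2, C2, T8, A3, Y1}: 42 + 98 = 140
  {A2, S6} + {C2, T8, A3, Y1}: 62 + 80 = 142
  {C2, S6} + {A2, T8, A3, Y1}: 42 + 89 = 131
  … (31 splits in total)
  {A3} + {A2, C2, S6, T8, Y1}: 12 + 98 = 110  ← best
Best: vehicle 1 HQ → A3 → HQ = 12; vehicle 2 HQ → A2 → Y1 → S6 → C2 → T8 → HQ = 98; combined 110.

110 — the smallest possible combined total.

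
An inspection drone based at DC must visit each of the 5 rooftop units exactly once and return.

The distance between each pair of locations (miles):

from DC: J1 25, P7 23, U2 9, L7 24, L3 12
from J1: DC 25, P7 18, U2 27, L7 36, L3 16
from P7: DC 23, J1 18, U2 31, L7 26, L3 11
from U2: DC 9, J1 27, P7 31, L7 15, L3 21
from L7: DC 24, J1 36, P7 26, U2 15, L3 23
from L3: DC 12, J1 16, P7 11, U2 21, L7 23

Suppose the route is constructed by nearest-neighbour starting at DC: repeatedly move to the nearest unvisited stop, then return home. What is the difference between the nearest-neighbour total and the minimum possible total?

Excess over optimum: 5 miles.

DC: U2=9, L3=12, P7=23, L7=24, J1=25 ⇒ U2
U2: L7=15, L3=21, J1=27, P7=31 ⇒ L7
L7: L3=23, P7=26, J1=36 ⇒ L3
L3: P7=11, J1=16 ⇒ P7
P7: J1=18 ⇒ J1
NN route DC → U2 → L7 → L3 → P7 → J1 → DC costs 101.
Optimal: DC → U2 → L7 → P7 → J1 → L3 → DC costs 96 (by enumerating all 60 distinct tours).
Excess = 101 − 96 = 5.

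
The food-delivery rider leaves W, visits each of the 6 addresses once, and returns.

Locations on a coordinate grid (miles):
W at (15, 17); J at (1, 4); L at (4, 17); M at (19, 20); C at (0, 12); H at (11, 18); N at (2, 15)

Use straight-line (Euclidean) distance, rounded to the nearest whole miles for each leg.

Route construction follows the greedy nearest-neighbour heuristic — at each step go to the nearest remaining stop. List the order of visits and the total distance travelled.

W → [H:4 / M:5 / L:11 / N:13 / C:16 / J:19] → H (4)
H → [L:7 / M:8 / N:9 / C:13 / J:17] → L (7)
L → [N:3 / C:6 / J:13 / M:15] → N (3)
N → [C:4 / J:11 / M:18] → C (4)
C → [J:8 / M:21] → J (8)
J → [M:24] → M (24)
Return M→W: 5.
Total = 4 + 7 + 3 + 4 + 8 + 24 + 5 = 55.

Total distance 55 miles via the nearest-neighbour route W → H → L → N → C → J → M → W.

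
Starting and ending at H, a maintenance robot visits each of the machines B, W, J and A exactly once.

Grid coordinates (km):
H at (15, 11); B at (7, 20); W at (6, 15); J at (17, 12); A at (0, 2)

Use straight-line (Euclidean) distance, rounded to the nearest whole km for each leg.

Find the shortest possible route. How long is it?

With 4 stops there are 4!/2 = 12 distinct round trips (a route and its reverse cost the same).
H - B - W - J - A - H: 12+5+11+20+17 = 65
H - B - W - A - J - H: 12+5+14+20+2 = 53
H - B - J - W - A - H: 12+13+11+14+17 = 67
H - B - J - A - W - H: 12+13+20+14+10 = 69
H - B - A - W - J - H: 12+19+14+11+2 = 58
H - B - A - J - W - H: 12+19+20+11+10 = 72
H - W - B - J - A - H: 10+5+13+20+17 = 65
H - W - B - A - J - H: 10+5+19+20+2 = 56
H - W - J - B - A - H: 10+11+13+19+17 = 70
H - W - A - B - J - H: 10+14+19+13+2 = 58
H - J - B - W - A - H: 2+13+5+14+17 = 51
H - J - W - B - A - H: 2+11+5+19+17 = 54
The minimum is 51.
One optimal route: H → J → B → W → A → H (or its reverse).

Shortest round trip = 51 km.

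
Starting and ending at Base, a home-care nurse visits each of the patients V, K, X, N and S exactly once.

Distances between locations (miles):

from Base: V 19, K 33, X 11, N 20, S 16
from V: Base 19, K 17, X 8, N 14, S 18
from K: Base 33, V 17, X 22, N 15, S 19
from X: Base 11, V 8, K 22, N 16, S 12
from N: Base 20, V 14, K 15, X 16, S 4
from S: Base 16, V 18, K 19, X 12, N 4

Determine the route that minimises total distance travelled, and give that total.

With 5 stops there are 5!/2 = 60 distinct round trips (a route and its reverse cost the same).
Base → V → K → X → N → S → Base: 19+17+22+16+4+16 = 94
Base → V → K → X → S → N → Base: 19+17+22+12+4+20 = 94
Base → V → K → N → X → S → Base: 19+17+15+16+12+16 = 95
Base → V → K → N → S → X → Base: 19+17+15+4+12+11 = 78
Base → V → K → S → X → N → Base: 19+17+19+12+16+20 = 103
Base → V → K → S → N → X → Base: 19+17+19+4+16+11 = 86
Base → V → X → K → N → S → Base: 19+8+22+15+4+16 = 84
Base → V → X → K → S → N → Base: 19+8+22+19+4+20 = 92
Base → V → X → N → K → S → Base: 19+8+16+15+19+16 = 93
Base → V → X → N → S → K → Base: 19+8+16+4+19+33 = 99
Base → V → X → S → K → N → Base: 19+8+12+19+15+20 = 93
Base → V → X → S → N → K → Base: 19+8+12+4+15+33 = 91
Base → V → N → K → X → S → Base: 19+14+15+22+12+16 = 98
Base → V → N → K → S → X → Base: 19+14+15+19+12+11 = 90
… (46 more)
Base → X → V → K → N → S → Base: 11+8+17+15+4+16 = 71  ← best
The minimum is 71.
One optimal route: Base → X → V → K → N → S → Base (or its reverse).

Minimum total distance: 71 miles.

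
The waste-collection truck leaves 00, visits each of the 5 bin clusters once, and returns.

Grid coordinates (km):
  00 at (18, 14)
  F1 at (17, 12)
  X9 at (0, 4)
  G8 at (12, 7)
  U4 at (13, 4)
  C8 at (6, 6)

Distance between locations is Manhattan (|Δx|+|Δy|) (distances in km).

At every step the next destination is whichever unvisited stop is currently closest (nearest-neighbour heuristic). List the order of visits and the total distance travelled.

62 km along 00 → F1 → G8 → U4 → C8 → X9 → 00.

At 00 the remaining stops are F1 3, G8 13, U4 15, C8 20, X9 28; go to F1.
At F1 the remaining stops are G8 10, U4 12, C8 17, X9 25; go to G8.
At G8 the remaining stops are U4 4, C8 7, X9 15; go to U4.
At U4 the remaining stops are C8 9, X9 13; go to C8.
At C8 the remaining stops are X9 8; go to X9.
Return X9→00: 28.
Total = 3 + 10 + 4 + 9 + 8 + 28 = 62.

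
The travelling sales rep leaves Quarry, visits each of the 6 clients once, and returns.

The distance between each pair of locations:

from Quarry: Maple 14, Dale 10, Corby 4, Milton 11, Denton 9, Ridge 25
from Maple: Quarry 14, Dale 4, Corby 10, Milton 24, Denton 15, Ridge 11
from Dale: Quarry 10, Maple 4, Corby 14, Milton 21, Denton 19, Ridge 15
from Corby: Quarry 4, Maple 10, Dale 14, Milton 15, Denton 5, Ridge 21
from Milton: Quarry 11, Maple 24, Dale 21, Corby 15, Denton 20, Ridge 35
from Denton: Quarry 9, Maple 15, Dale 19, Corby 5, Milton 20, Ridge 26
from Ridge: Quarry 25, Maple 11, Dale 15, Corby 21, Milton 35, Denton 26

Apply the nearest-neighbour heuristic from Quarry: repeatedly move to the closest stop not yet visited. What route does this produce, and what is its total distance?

Quarry → [Corby:4 / Denton:9 / Dale:10 / Milton:11 / Maple:14 / Ridge:25] → Corby (4)
Corby → [Denton:5 / Maple:10 / Dale:14 / Milton:15 / Ridge:21] → Denton (5)
Denton → [Maple:15 / Dale:19 / Milton:20 / Ridge:26] → Maple (15)
Maple → [Dale:4 / Ridge:11 / Milton:24] → Dale (4)
Dale → [Ridge:15 / Milton:21] → Ridge (15)
Ridge → [Milton:35] → Milton (35)
Return Milton→Quarry: 11.
Total = 4 + 5 + 15 + 4 + 15 + 35 + 11 = 89.

Nearest-neighbour total = 89; route Quarry → Corby → Denton → Maple → Dale → Ridge → Milton → Quarry.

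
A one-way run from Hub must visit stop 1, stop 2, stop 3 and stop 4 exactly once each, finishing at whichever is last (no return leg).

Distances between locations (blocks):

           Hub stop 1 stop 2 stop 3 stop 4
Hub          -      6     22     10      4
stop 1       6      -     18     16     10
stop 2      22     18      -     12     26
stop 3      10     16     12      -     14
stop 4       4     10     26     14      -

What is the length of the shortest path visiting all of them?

There are 4! = 24 possible orderings.
Hub→stop 1→stop 2→stop 3→stop 4: 6+18+12+14 = 50
Hub→stop 1→stop 2→stop 4→stop 3: 6+18+26+14 = 64
Hub→stop 1→stop 3→stop 2→stop 4: 6+16+12+26 = 60
Hub→stop 1→stop 3→stop 4→stop 2: 6+16+14+26 = 62
Hub→stop 1→stop 4→stop 2→stop 3: 6+10+26+12 = 54
Hub→stop 1→stop 4→stop 3→stop 2: 6+10+14+12 = 42
Hub→stop 2→stop 1→stop 3→stop 4: 22+18+16+14 = 70
Hub→stop 2→stop 1→stop 4→stop 3: 22+18+10+14 = 64
Hub→stop 2→stop 3→stop 1→stop 4: 22+12+16+10 = 60
Hub→stop 2→stop 3→stop 4→stop 1: 22+12+14+10 = 58
Hub→stop 2→stop 4→stop 1→stop 3: 22+26+10+16 = 74
Hub→stop 2→stop 4→stop 3→stop 1: 22+26+14+16 = 78
Hub→stop 3→stop 1→stop 2→stop 4: 10+16+18+26 = 70
Hub→stop 3→stop 1→stop 4→stop 2: 10+16+10+26 = 62
… (10 more)
The minimum is 42.
One shortest path: Hub → stop 1 → stop 4 → stop 3 → stop 2.

Minimum one-way distance = 42 blocks.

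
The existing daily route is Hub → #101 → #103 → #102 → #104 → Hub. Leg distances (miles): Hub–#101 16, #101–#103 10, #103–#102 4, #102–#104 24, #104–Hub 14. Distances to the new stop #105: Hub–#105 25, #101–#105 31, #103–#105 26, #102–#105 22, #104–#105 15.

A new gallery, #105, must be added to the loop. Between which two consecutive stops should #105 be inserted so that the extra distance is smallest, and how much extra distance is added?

Minimum extra distance: 13 miles, inserting #105 between #102 and #104.

Insertion cost between consecutive stops i–j is d(i,#105) + d(#105,j) − d(i,j):
  between Hub and #101: 25 + 31 − 16 = 40
  between #101 and #103: 31 + 26 − 10 = 47
  between #103 and #102: 26 + 22 − 4 = 44
  between #102 and #104: 22 + 15 − 24 = 13
  between #104 and Hub: 15 + 25 − 14 = 26
Cheapest insertion is between #102 and #104, adding 13.
New total = 68 + 13 = 81.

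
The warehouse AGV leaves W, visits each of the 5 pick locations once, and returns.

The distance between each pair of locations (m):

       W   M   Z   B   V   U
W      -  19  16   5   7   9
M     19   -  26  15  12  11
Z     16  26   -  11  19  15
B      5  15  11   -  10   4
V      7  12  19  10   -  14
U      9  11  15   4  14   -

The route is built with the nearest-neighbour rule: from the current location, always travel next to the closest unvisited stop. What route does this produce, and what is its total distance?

From W: distances to unvisited — B=5, V=7, U=9, Z=16, M=19. Nearest is B (5).
From B: distances to unvisited — U=4, V=10, Z=11, M=15. Nearest is U (4).
From U: distances to unvisited — M=11, V=14, Z=15. Nearest is M (11).
From M: distances to unvisited — V=12, Z=26. Nearest is V (12).
From V: distances to unvisited — Z=19. Nearest is Z (19).
Return Z→W: 16.
Total = 5 + 4 + 11 + 12 + 19 + 16 = 67.

Nearest-neighbour total = 67 m; route W → B → U → M → V → Z → W.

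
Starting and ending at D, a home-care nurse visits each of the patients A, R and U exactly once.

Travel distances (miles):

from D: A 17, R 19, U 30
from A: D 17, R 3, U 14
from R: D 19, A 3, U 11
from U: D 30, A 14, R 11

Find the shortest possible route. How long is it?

61 miles — the shortest possible round trip.

There are 3 distinct closed tours to check (reversals are equivalent).
D-A-R-U-D: 17+3+11+30 = 61
D-A-U-R-D: 17+14+11+19 = 61
D-R-A-U-D: 19+3+14+30 = 66
The minimum is 61.
One optimal route: D → A → R → U → D (or its reverse).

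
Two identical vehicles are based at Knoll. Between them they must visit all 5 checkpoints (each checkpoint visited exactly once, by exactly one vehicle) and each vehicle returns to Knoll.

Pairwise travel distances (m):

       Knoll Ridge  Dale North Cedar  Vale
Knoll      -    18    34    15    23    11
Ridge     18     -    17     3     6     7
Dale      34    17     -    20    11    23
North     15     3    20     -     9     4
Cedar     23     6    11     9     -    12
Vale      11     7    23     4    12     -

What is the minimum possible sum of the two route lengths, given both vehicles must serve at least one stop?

Minimum combined distance: 91 m.

There are 2^4 − 1 = 15 ways to divide the 5 stops into two non-empty groups. For each, the best each vehicle can do is its own shortest tour through its group:
  {Ridge} + {Dale, North, Cedar, Vale}: 36 + 69 = 105
  {Dale} + {Ridge, North, Cedar, Vale}: 68 + 47 = 115
  {Ridge, Dale} + {North, Cedar, Vale}: 69 + 47 = 116
  {North} + {Ridge, Dale, Cedar, Vale}: 30 + 69 = 99
  {Ridge, North} + {Dale, Cedar, Vale}: 36 + 68 = 104
  {Dale, North} + {Ridge, Cedar, Vale}: 69 + 47 = 116
  … (15 splits in total)
  {Ridge, Dale, North, Cedar} + {Vale}: 69 + 22 = 91  ← best
Best: vehicle 1 Knoll → Dale → Cedar → Ridge → North → Knoll = 69; vehicle 2 Knoll → Vale → Knoll = 22; combined 91.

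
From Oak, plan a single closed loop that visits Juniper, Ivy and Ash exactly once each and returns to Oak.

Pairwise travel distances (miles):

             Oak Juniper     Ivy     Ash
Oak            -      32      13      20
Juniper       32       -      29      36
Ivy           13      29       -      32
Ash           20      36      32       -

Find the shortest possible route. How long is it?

Shortest round trip = 98 miles.

Oak → Juniper → Ivy → Ash → Oak: 32+29+32+20 = 113
Oak → Juniper → Ash → Ivy → Oak: 32+36+32+13 = 113
Oak → Ivy → Juniper → Ash → Oak: 13+29+36+20 = 98
The minimum is 98.
One optimal route: Oak → Ivy → Juniper → Ash → Oak (or its reverse).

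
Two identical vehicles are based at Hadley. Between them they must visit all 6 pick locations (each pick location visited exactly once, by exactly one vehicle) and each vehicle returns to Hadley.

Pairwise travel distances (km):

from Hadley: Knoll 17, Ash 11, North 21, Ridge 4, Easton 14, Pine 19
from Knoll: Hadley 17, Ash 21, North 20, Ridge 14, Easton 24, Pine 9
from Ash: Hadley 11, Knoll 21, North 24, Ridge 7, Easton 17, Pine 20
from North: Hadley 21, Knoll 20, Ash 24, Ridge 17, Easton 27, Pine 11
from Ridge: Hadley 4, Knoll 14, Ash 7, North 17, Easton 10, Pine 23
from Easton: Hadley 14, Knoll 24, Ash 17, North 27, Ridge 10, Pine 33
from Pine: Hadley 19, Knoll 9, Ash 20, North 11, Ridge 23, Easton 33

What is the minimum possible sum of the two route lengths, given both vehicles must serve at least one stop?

Minimum combined distance: 100 km.

Try each way of splitting the stops between the two vehicles (each non-empty) and, for each split, find the best tour for each vehicle:
  {Knoll} + {Ash, North, Ridge, Easton, Pine}: 34 + 83 = 117
  {Ash} + {Knoll, North, Ridge, Easton, Pine}: 22 + 78 = 100
  {Knoll, Ash} + {North, Ridge, Easton, Pine}: 49 + 71 = 120
  {North} + {Knoll, Ash, Ridge, Easton, Pine}: 42 + 77 = 119
  {Knoll, North} + {Ash, Ridge, Easton, Pine}: 58 + 70 = 128
  {Ash, North} + {Knoll, Ridge, Easton, Pine}: 56 + 66 = 122
  … (31 splits in total)
Best: vehicle 1 Hadley → Ash → Hadley = 22; vehicle 2 Hadley → Knoll → Pine → North → Ridge → Easton → Hadley = 78; combined 100.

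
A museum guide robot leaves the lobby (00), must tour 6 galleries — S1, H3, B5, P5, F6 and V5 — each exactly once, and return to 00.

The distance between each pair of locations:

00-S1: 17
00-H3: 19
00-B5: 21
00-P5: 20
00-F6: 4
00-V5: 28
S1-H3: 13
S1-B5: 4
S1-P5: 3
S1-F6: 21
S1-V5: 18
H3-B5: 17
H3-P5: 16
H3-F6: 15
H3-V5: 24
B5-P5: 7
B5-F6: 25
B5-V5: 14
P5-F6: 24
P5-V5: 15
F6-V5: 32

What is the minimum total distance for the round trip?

84 — the shortest possible round trip.

There are 360 distinct closed tours to check (reversals are equivalent).
00 - S1 - H3 - B5 - P5 - F6 - V5 - 00: 17+13+17+7+24+32+28 = 138
00 - S1 - H3 - B5 - P5 - V5 - F6 - 00: 17+13+17+7+15+32+4 = 105
00 - S1 - H3 - B5 - F6 - P5 - V5 - 00: 17+13+17+25+24+15+28 = 139
00 - S1 - H3 - B5 - F6 - V5 - P5 - 00: 17+13+17+25+32+15+20 = 139
00 - S1 - H3 - B5 - V5 - P5 - F6 - 00: 17+13+17+14+15+24+4 = 104
00 - S1 - H3 - B5 - V5 - F6 - P5 - 00: 17+13+17+14+32+24+20 = 137
00 - S1 - H3 - P5 - B5 - F6 - V5 - 00: 17+13+16+7+25+32+28 = 138
00 - S1 - H3 - P5 - B5 - V5 - F6 - 00: 17+13+16+7+14+32+4 = 103
… (352 more)
00 - S1 - P5 - B5 - V5 - H3 - F6 - 00: 17+3+7+14+24+15+4 = 84  ← best
The minimum is 84.
One optimal route: 00 → S1 → P5 → B5 → V5 → H3 → F6 → 00 (or its reverse).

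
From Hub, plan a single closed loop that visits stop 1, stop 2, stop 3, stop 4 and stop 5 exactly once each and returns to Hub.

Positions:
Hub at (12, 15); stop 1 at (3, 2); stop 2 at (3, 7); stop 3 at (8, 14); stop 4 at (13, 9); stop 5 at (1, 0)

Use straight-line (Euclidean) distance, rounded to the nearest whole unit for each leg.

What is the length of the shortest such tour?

With 5 stops there are 5!/2 = 60 distinct round trips (a route and its reverse cost the same).
Hub → stop 1 → stop 2 → stop 3 → stop 4 → stop 5 → Hub: 16+5+9+7+15+19 = 71
Hub → stop 1 → stop 2 → stop 3 → stop 5 → stop 4 → Hub: 16+5+9+16+15+6 = 67
Hub → stop 1 → stop 2 → stop 4 → stop 3 → stop 5 → Hub: 16+5+10+7+16+19 = 73
Hub → stop 1 → stop 2 → stop 4 → stop 5 → stop 3 → Hub: 16+5+10+15+16+4 = 66
Hub → stop 1 → stop 2 → stop 5 → stop 3 → stop 4 → Hub: 16+5+7+16+7+6 = 57
Hub → stop 1 → stop 2 → stop 5 → stop 4 → stop 3 → Hub: 16+5+7+15+7+4 = 54
Hub → stop 1 → stop 3 → stop 2 → stop 4 → stop 5 → Hub: 16+13+9+10+15+19 = 82
Hub → stop 1 → stop 3 → stop 2 → stop 5 → stop 4 → Hub: 16+13+9+7+15+6 = 66
Hub → stop 1 → stop 3 → stop 4 → stop 2 → stop 5 → Hub: 16+13+7+10+7+19 = 72
Hub → stop 1 → stop 3 → stop 4 → stop 5 → stop 2 → Hub: 16+13+7+15+7+12 = 70
Hub → stop 1 → stop 3 → stop 5 → stop 2 → stop 4 → Hub: 16+13+16+7+10+6 = 68
Hub → stop 1 → stop 3 → stop 5 → stop 4 → stop 2 → Hub: 16+13+16+15+10+12 = 82
Hub → stop 1 → stop 4 → stop 2 → stop 3 → stop 5 → Hub: 16+12+10+9+16+19 = 82
Hub → stop 1 → stop 4 → stop 2 → stop 5 → stop 3 → Hub: 16+12+10+7+16+4 = 65
… (46 more)
Hub → stop 3 → stop 2 → stop 5 → stop 1 → stop 4 → Hub: 4+9+7+3+12+6 = 41  ← best
The minimum is 41.
One optimal route: Hub → stop 3 → stop 2 → stop 5 → stop 1 → stop 4 → Hub (or its reverse).

41 — the shortest possible round trip.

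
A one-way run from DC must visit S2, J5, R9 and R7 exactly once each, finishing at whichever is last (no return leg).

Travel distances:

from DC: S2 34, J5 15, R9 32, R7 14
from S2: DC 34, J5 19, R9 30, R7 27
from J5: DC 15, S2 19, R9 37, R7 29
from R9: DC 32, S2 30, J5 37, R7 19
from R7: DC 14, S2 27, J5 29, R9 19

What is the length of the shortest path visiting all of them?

There are 4! = 24 possible orderings.
DC → S2 → J5 → R9 → R7: 34+19+37+19 = 109
DC → S2 → J5 → R7 → R9: 34+19+29+19 = 101
DC → S2 → R9 → J5 → R7: 34+30+37+29 = 130
DC → S2 → R9 → R7 → J5: 34+30+19+29 = 112
DC → S2 → R7 → J5 → R9: 34+27+29+37 = 127
DC → S2 → R7 → R9 → J5: 34+27+19+37 = 117
DC → J5 → S2 → R9 → R7: 15+19+30+19 = 83
DC → J5 → S2 → R7 → R9: 15+19+27+19 = 80
DC → J5 → R9 → S2 → R7: 15+37+30+27 = 109
DC → J5 → R9 → R7 → S2: 15+37+19+27 = 98
DC → J5 → R7 → S2 → R9: 15+29+27+30 = 101
DC → J5 → R7 → R9 → S2: 15+29+19+30 = 93
DC → R9 → S2 → J5 → R7: 32+30+19+29 = 110
DC → R9 → S2 → R7 → J5: 32+30+27+29 = 118
… (10 more)
The minimum is 80.
One shortest path: DC → J5 → S2 → R7 → R9.

Minimum one-way distance = 80.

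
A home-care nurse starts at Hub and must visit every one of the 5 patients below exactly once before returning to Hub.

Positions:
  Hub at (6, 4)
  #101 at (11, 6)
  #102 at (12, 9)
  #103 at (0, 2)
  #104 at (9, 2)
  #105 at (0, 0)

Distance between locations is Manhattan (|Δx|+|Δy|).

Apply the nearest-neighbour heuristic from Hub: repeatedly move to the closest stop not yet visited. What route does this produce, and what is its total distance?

From Hub: distances to unvisited — #104=5, #101=7, #103=8, #105=10, #102=11. Nearest is #104 (5).
From #104: distances to unvisited — #101=6, #103=9, #102=10, #105=11. Nearest is #101 (6).
From #101: distances to unvisited — #102=4, #103=15, #105=17. Nearest is #102 (4).
From #102: distances to unvisited — #103=19, #105=21. Nearest is #103 (19).
From #103: distances to unvisited — #105=2. Nearest is #105 (2).
Return #105→Hub: 10.
Total = 5 + 6 + 4 + 19 + 2 + 10 = 46.

46 along Hub → #104 → #101 → #102 → #103 → #105 → Hub.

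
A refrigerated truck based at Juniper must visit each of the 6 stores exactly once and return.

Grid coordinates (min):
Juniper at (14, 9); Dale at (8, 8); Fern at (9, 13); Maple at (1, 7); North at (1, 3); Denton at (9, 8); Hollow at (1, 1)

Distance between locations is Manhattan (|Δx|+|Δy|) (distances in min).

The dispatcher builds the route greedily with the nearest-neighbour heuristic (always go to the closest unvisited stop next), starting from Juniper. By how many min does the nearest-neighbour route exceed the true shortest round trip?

From Juniper: Denton=6, Dale=7, Fern=9, Maple=15, North=19, Hollow=21 → choose Denton (6).
From Denton: Dale=1, Fern=5, Maple=9, North=13, Hollow=15 → choose Dale (1).
From Dale: Fern=6, Maple=8, North=12, Hollow=14 → choose Fern (6).
From Fern: Maple=14, North=18, Hollow=20 → choose Maple (14).
From Maple: North=4, Hollow=6 → choose North (4).
From North: Hollow=2 → choose Hollow (2).
NN route Juniper → Denton → Dale → Fern → Maple → North → Hollow → Juniper costs 54.
Optimal: Juniper → Dale → Maple → North → Hollow → Denton → Fern → Juniper costs 50 (by enumerating all 360 distinct tours).
Excess = 54 − 50 = 4.

The nearest-neighbour route is 4 min longer than optimal.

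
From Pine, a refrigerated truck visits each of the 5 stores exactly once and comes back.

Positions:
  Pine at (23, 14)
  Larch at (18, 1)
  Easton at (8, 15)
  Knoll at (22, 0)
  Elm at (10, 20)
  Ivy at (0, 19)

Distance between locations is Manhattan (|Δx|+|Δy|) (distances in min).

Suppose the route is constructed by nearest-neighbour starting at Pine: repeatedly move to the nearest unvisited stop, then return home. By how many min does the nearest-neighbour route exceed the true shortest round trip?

The nearest-neighbour route is 4 min longer than optimal.

From Pine: Knoll=15, Easton=16, Larch=18, Elm=19, Ivy=28 → choose Knoll (15).
From Knoll: Larch=5, Easton=29, Elm=32, Ivy=41 → choose Larch (5).
From Larch: Easton=24, Elm=27, Ivy=36 → choose Easton (24).
From Easton: Elm=7, Ivy=12 → choose Elm (7).
From Elm: Ivy=11 → choose Ivy (11).
NN route Pine → Knoll → Larch → Easton → Elm → Ivy → Pine costs 90.
Optimal: Pine → Easton → Ivy → Elm → Larch → Knoll → Pine costs 86 (by enumerating all 60 distinct tours).
Excess = 90 − 86 = 4.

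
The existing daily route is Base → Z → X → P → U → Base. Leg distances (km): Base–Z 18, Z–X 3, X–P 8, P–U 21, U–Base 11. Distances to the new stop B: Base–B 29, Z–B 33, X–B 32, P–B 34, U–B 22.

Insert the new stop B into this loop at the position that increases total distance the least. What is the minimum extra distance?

Insertion cost between consecutive stops i–j is d(i,B) + d(B,j) − d(i,j):
  between Base and Z: 29 + 33 − 18 = 44
  between Z and X: 33 + 32 − 3 = 62
  between X and P: 32 + 34 − 8 = 58
  between P and U: 34 + 22 − 21 = 35
  between U and Base: 22 + 29 − 11 = 40
Cheapest insertion is between P and U, adding 35.
New total = 61 + 35 = 96.

Adding 35 km by placing B on the P–U leg.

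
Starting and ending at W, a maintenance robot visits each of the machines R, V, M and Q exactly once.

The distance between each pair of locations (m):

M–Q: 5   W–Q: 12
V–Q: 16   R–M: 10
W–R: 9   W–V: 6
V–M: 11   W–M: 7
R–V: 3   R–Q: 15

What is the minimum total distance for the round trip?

Minimum total distance: 36 m.

W → R → V → M → Q → W: 9+3+11+5+12 = 40
W → R → V → Q → M → W: 9+3+16+5+7 = 40
W → R → M → V → Q → W: 9+10+11+16+12 = 58
W → R → M → Q → V → W: 9+10+5+16+6 = 46
W → R → Q → V → M → W: 9+15+16+11+7 = 58
W → R → Q → M → V → W: 9+15+5+11+6 = 46
W → V → R → M → Q → W: 6+3+10+5+12 = 36
W → V → R → Q → M → W: 6+3+15+5+7 = 36
W → V → M → R → Q → W: 6+11+10+15+12 = 54
W → V → Q → R → M → W: 6+16+15+10+7 = 54
W → M → R → V → Q → W: 7+10+3+16+12 = 48
W → M → V → R → Q → W: 7+11+3+15+12 = 48
The minimum is 36.
One optimal route: W → V → R → M → Q → W (or its reverse).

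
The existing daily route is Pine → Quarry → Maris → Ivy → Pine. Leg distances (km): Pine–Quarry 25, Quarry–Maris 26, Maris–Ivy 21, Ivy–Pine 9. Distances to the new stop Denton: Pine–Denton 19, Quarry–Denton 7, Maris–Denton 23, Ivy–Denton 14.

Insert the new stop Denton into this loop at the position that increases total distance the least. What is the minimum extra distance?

Insertion cost between consecutive stops i–j is d(i,Denton) + d(Denton,j) − d(i,j):
  between Pine and Quarry: 19 + 7 − 25 = 1
  between Quarry and Maris: 7 + 23 − 26 = 4
  between Maris and Ivy: 23 + 14 − 21 = 16
  between Ivy and Pine: 14 + 19 − 9 = 24
Cheapest insertion is between Pine and Quarry, adding 1.
New total = 81 + 1 = 82.

+1 km — insert Denton between Pine and Quarry.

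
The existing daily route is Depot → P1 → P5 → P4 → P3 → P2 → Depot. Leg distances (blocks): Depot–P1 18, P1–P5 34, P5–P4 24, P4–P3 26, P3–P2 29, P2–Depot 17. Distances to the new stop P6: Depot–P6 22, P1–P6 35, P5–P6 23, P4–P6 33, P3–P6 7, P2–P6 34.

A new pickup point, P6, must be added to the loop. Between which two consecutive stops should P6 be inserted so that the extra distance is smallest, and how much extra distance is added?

Minimum extra distance: 12 blocks, inserting P6 between P3 and P2.

Insertion cost between consecutive stops i–j is d(i,P6) + d(P6,j) − d(i,j):
  between Depot and P1: 22 + 35 − 18 = 39
  between P1 and P5: 35 + 23 − 34 = 24
  between P5 and P4: 23 + 33 − 24 = 32
  between P4 and P3: 33 + 7 − 26 = 14
  between P3 and P2: 7 + 34 − 29 = 12
  between P2 and Depot: 34 + 22 − 17 = 39
Cheapest insertion is between P3 and P2, adding 12.
New total = 148 + 12 = 160.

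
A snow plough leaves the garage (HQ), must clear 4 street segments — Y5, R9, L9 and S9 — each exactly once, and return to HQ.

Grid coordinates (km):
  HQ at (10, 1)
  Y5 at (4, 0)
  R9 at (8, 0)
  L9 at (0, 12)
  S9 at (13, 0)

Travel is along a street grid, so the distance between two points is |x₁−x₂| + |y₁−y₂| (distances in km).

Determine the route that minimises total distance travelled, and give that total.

Minimum total distance: 50 km.

With 4 stops there are 4!/2 = 12 distinct round trips (a route and its reverse cost the same).
HQ → Y5 → R9 → L9 → S9 → HQ: 7+4+20+25+4 = 60
HQ → Y5 → R9 → S9 → L9 → HQ: 7+4+5+25+21 = 62
HQ → Y5 → L9 → R9 → S9 → HQ: 7+16+20+5+4 = 52
HQ → Y5 → L9 → S9 → R9 → HQ: 7+16+25+5+3 = 56
HQ → Y5 → S9 → R9 → L9 → HQ: 7+9+5+20+21 = 62
HQ → Y5 → S9 → L9 → R9 → HQ: 7+9+25+20+3 = 64
HQ → R9 → Y5 → L9 → S9 → HQ: 3+4+16+25+4 = 52
HQ → R9 → Y5 → S9 → L9 → HQ: 3+4+9+25+21 = 62
HQ → R9 → L9 → Y5 → S9 → HQ: 3+20+16+9+4 = 52
HQ → R9 → S9 → Y5 → L9 → HQ: 3+5+9+16+21 = 54
HQ → L9 → Y5 → R9 → S9 → HQ: 21+16+4+5+4 = 50
HQ → L9 → R9 → Y5 → S9 → HQ: 21+20+4+9+4 = 58
The minimum is 50.
One optimal route: HQ → L9 → Y5 → R9 → S9 → HQ (or its reverse).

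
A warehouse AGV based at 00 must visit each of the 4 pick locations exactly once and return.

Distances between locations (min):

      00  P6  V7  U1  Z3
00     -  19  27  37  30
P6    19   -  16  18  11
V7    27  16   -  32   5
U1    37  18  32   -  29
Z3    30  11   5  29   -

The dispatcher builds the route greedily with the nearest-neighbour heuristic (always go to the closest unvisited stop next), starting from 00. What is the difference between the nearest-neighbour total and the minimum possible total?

6 min longer than the optimal tour.

From 00: P6=19, V7=27, Z3=30, U1=37 → choose P6 (19).
From P6: Z3=11, V7=16, U1=18 → choose Z3 (11).
From Z3: V7=5, U1=29 → choose V7 (5).
From V7: U1=32 → choose U1 (32).
NN route 00 → P6 → Z3 → V7 → U1 → 00 costs 104.
Optimal: 00 → P6 → U1 → Z3 → V7 → 00 costs 98 (by enumerating all 12 distinct tours).
Excess = 104 − 98 = 6.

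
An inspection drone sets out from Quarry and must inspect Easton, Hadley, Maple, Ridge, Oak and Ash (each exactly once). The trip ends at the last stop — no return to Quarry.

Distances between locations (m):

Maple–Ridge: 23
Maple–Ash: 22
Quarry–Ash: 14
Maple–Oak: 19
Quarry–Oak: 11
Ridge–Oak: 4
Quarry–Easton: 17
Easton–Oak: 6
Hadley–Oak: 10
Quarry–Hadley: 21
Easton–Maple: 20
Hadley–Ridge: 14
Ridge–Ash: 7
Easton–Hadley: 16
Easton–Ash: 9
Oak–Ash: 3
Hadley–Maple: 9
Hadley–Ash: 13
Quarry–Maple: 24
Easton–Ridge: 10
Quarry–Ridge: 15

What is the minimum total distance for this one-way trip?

56 m — the minimum one-way total.

There are 6! = 720 possible orderings.
Quarry→Easton→Hadley→Maple→Ridge→Oak→Ash: 17+16+9+23+4+3 = 72
Quarry→Easton→Hadley→Maple→Ridge→Ash→Oak: 17+16+9+23+7+3 = 75
Quarry→Easton→Hadley→Maple→Oak→Ridge→Ash: 17+16+9+19+4+7 = 72
Quarry→Easton→Hadley→Maple→Oak→Ash→Ridge: 17+16+9+19+3+7 = 71
Quarry→Easton→Hadley→Maple→Ash→Ridge→Oak: 17+16+9+22+7+4 = 75
Quarry→Easton→Hadley→Maple→Ash→Oak→Ridge: 17+16+9+22+3+4 = 71
Quarry→Easton→Hadley→Ridge→Maple→Oak→Ash: 17+16+14+23+19+3 = 92
Quarry→Easton→Hadley→Ridge→Maple→Ash→Oak: 17+16+14+23+22+3 = 95
… (712 more)
Quarry→Easton→Ridge→Oak→Ash→Hadley→Maple: 17+10+4+3+13+9 = 56  ← best
The minimum is 56.
One shortest path: Quarry → Easton → Ridge → Oak → Ash → Hadley → Maple.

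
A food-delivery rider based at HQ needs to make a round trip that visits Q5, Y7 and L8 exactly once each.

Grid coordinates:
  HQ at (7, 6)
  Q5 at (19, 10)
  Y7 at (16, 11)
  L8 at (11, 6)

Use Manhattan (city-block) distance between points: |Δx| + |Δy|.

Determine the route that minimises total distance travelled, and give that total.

34 — the shortest possible round trip.

With 3 stops there are 3!/2 = 3 distinct round trips (a route and its reverse cost the same).
HQ - Q5 - Y7 - L8 - HQ: 16+4+10+4 = 34
HQ - Q5 - L8 - Y7 - HQ: 16+12+10+14 = 52
HQ - Y7 - Q5 - L8 - HQ: 14+4+12+4 = 34
The minimum is 34.
One optimal route: HQ → Q5 → Y7 → L8 → HQ (or its reverse).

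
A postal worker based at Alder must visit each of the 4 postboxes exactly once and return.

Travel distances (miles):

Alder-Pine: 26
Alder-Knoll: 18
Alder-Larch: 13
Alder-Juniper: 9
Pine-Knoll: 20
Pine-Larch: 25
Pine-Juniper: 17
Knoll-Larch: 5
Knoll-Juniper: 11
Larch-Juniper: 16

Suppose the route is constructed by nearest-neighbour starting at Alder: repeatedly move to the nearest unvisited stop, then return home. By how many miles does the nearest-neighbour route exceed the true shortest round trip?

Alder: Juniper=9, Larch=13, Knoll=18, Pine=26 ⇒ Juniper
Juniper: Knoll=11, Larch=16, Pine=17 ⇒ Knoll
Knoll: Larch=5, Pine=20 ⇒ Larch
Larch: Pine=25 ⇒ Pine
NN route Alder → Juniper → Knoll → Larch → Pine → Alder costs 76.
Optimal: Alder → Larch → Knoll → Pine → Juniper → Alder costs 64 (by enumerating all 12 distinct tours).
Excess = 76 − 64 = 12.

12 miles longer than the optimal tour.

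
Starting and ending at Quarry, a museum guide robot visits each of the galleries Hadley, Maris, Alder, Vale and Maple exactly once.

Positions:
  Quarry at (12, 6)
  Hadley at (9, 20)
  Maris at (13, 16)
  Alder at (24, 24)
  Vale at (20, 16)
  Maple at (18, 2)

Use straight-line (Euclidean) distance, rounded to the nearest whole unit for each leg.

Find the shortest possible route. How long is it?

With 5 stops there are 5!/2 = 60 distinct round trips (a route and its reverse cost the same).
Quarry-Hadley-Maris-Alder-Vale-Maple-Quarry: 14+6+14+9+14+7 = 64
Quarry-Hadley-Maris-Alder-Maple-Vale-Quarry: 14+6+14+23+14+13 = 84
Quarry-Hadley-Maris-Vale-Alder-Maple-Quarry: 14+6+7+9+23+7 = 66
Quarry-Hadley-Maris-Vale-Maple-Alder-Quarry: 14+6+7+14+23+22 = 86
Quarry-Hadley-Maris-Maple-Alder-Vale-Quarry: 14+6+15+23+9+13 = 80
Quarry-Hadley-Maris-Maple-Vale-Alder-Quarry: 14+6+15+14+9+22 = 80
Quarry-Hadley-Alder-Maris-Vale-Maple-Quarry: 14+16+14+7+14+7 = 72
Quarry-Hadley-Alder-Maris-Maple-Vale-Quarry: 14+16+14+15+14+13 = 86
Quarry-Hadley-Alder-Vale-Maris-Maple-Quarry: 14+16+9+7+15+7 = 68
Quarry-Hadley-Alder-Vale-Maple-Maris-Quarry: 14+16+9+14+15+10 = 78
Quarry-Hadley-Alder-Maple-Maris-Vale-Quarry: 14+16+23+15+7+13 = 88
Quarry-Hadley-Alder-Maple-Vale-Maris-Quarry: 14+16+23+14+7+10 = 84
Quarry-Hadley-Vale-Maris-Alder-Maple-Quarry: 14+12+7+14+23+7 = 77
Quarry-Hadley-Vale-Maris-Maple-Alder-Quarry: 14+12+7+15+23+22 = 93
… (46 more)
Quarry-Maris-Hadley-Alder-Vale-Maple-Quarry: 10+6+16+9+14+7 = 62  ← best
The minimum is 62.
One optimal route: Quarry → Maris → Hadley → Alder → Vale → Maple → Quarry (or its reverse).

Shortest round trip = 62.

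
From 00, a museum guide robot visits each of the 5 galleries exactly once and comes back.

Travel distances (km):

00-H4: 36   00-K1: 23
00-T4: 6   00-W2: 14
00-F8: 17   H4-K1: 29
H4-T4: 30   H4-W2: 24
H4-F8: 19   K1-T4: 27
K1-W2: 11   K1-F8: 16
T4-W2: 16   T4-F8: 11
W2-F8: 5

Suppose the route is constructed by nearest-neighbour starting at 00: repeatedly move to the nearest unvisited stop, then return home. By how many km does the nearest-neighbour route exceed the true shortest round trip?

00: T4=6, W2=14, F8=17, K1=23, H4=36 ⇒ T4
T4: F8=11, W2=16, K1=27, H4=30 ⇒ F8
F8: W2=5, K1=16, H4=19 ⇒ W2
W2: K1=11, H4=24 ⇒ K1
K1: H4=29 ⇒ H4
NN route 00 → T4 → F8 → W2 → K1 → H4 → 00 costs 98.
Optimal: 00 → T4 → F8 → H4 → K1 → W2 → 00 costs 90 (by enumerating all 60 distinct tours).
Excess = 98 − 90 = 8.

Excess over optimum: 8 km.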